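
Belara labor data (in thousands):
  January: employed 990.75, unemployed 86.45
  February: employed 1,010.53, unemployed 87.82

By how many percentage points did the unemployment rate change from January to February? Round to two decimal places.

The unemployment rate changed by −0.03 percentage points.

January: labor force = 990.75 + 86.45 = 1,077.20; u = 86.45/1,077.20 = 8.03%.
February: labor force = 1,010.53 + 87.82 = 1,098.35; u = 87.82/1,098.35 = 8.00%.
Change = 8.00% − 8.03% = −0.03 pp.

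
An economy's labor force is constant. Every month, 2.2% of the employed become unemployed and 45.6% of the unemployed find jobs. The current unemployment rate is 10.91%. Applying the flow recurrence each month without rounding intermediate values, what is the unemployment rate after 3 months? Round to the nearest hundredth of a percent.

Unemployment rate after three months ≈ 5.50%.

With a fixed labor force, u_{t+1} = u_t + s·(1−u_t) − f·u_t = u_t·(1−s−f) + s.
Here 1−s−f = 0.522 and s = 0.022.
u_1 = 0.109100 × 0.522 + 0.022 = 0.078950.
u_2 = 0.078950 × 0.522 + 0.022 = 0.063212.
u_3 = 0.063212 × 0.522 + 0.022 = 0.054997.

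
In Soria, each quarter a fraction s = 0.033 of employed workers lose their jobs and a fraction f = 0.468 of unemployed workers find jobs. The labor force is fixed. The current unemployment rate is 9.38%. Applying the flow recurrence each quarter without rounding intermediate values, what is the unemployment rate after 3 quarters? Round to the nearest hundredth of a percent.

With a fixed labor force, u_{t+1} = u_t + s·(1−u_t) − f·u_t = u_t·(1−s−f) + s.
Here 1−s−f = 0.499 and s = 0.033.
u_1 = 0.093800 × 0.499 + 0.033 = 0.079806.
u_2 = 0.079806 × 0.499 + 0.033 = 0.072823.
u_3 = 0.072823 × 0.499 + 0.033 = 0.069339.

Unemployment rate after three quarters ≈ 6.93%.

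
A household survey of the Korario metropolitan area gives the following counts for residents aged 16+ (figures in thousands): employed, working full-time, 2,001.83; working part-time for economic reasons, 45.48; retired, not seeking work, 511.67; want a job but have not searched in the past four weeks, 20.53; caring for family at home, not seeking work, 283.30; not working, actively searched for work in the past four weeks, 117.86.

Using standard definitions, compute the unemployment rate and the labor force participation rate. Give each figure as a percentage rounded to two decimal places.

Employed = 2,001.83 + 45.48 = 2,047.31 thousand (anyone who worked, including part-time for economic reasons, counts as employed).
Unemployed = 117.86 thousand.
Labor force = 2,047.31 + 117.86 = 2,165.17 thousand.
Not in labor force = 511.67 + 20.53 + 283.30 = 815.50 thousand (those not working and not actively searching are outside the labor force — including those who want a job but have given up searching).
Civilian working-age population = 2,165.17 + 815.50 = 2,980.67 thousand.
Unemployment rate = 117.86 / 2,165.17 = 5.44%.
Labor force participation rate = 2,165.17 / 2,980.67 = 72.64%.

Unemployment rate ≈ 5.44%; labor force participation rate ≈ 72.64%.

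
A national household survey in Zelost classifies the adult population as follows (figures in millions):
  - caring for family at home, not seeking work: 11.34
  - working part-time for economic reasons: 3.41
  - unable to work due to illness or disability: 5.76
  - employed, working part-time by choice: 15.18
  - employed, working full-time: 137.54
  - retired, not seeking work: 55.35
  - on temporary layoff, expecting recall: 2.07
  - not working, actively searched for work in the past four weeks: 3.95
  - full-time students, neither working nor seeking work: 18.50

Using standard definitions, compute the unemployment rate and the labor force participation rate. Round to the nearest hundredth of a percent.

Unemployment rate ≈ 3.71%; labor force participation rate ≈ 64.07%.

Employed = 3.41 + 15.18 + 137.54 = 156.13 million (anyone who worked, including part-time for economic reasons, counts as employed).
Unemployed = 2.07 + 3.95 = 6.02 million (jobless and actively searching, or on temporary layoff).
Labor force = 156.13 + 6.02 = 162.15 million.
Not in labor force = 11.34 + 5.76 + 55.35 + 18.50 = 90.95 million (those not working and not actively searching are outside the labor force).
Civilian working-age population = 162.15 + 90.95 = 253.10 million.
Unemployment rate = 6.02 / 162.15 = 3.71%.
Labor force participation rate = 162.15 / 253.10 = 64.07%.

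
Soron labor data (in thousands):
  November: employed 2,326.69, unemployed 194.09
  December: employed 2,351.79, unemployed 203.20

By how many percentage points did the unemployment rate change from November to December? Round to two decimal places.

The unemployment rate changed by +0.25 percentage points.

November: labor force = 2,326.69 + 194.09 = 2,520.78; u = 194.09/2,520.78 = 7.70%.
December: labor force = 2,351.79 + 203.20 = 2,554.99; u = 203.20/2,554.99 = 7.95%.
Change = 7.95% − 7.70% = +0.25 pp.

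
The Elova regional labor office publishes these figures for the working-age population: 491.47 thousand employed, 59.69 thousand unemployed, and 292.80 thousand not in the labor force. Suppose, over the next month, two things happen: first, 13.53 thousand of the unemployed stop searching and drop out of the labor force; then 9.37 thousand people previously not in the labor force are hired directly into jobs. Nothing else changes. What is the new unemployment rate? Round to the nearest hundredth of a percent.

New unemployment rate ≈ 8.44%.

Initially, labor force = 491.47 + 59.69 = 551.16 thousand, so u = 59.69/551.16 = 10.83%.
After the first change, unemployed and labor force both fall by 13.53 → E = 491.47, U = 46.16, labor force = 537.63 thousand.
After the second change, employed and labor force both rise by 9.37; unemployed unchanged → E = 500.84, U = 46.16, labor force = 547.00 thousand.
New unemployment rate = 46.16 / 547.00 = 8.44%.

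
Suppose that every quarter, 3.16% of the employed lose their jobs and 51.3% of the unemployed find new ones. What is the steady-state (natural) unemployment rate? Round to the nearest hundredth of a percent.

At steady state the flows balance: s·E = f·U, so U/(E+U) = s/(s+f).
u* = 3.16 / (3.16 + 51.3) = 3.16 / 54.46 = 5.80%.

Steady-state unemployment rate ≈ 5.80%.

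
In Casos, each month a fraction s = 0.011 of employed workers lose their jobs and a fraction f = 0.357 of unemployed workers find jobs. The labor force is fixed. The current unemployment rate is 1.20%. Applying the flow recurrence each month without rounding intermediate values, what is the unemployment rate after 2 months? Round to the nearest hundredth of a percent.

With a fixed labor force, u_{t+1} = u_t + s·(1−u_t) − f·u_t = u_t·(1−s−f) + s.
Here 1−s−f = 0.632 and s = 0.011.
u_1 = 0.012000 × 0.632 + 0.011 = 0.018584.
u_2 = 0.018584 × 0.632 + 0.011 = 0.022745.

Unemployment rate after two months ≈ 2.27%.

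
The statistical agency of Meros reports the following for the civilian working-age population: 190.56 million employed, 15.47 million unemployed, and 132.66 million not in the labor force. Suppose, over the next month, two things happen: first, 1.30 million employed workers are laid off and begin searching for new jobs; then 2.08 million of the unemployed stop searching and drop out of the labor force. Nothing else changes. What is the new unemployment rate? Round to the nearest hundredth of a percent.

New unemployment rate ≈ 7.20%.

Initially, labor force = 190.56 + 15.47 = 206.03 million, so u = 15.47/206.03 = 7.51%.
After the first change, employed falls and unemployed rises by 1.30; labor force unchanged → E = 189.26, U = 16.77, labor force = 206.03 million.
After the second change, unemployed and labor force both fall by 2.08 → E = 189.26, U = 14.69, labor force = 203.95 million.
New unemployment rate = 14.69 / 203.95 = 7.20%.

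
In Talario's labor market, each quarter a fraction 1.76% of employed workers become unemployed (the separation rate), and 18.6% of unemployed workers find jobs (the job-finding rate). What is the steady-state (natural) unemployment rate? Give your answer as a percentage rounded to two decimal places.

At steady state the flows balance: s·E = f·U, so U/(E+U) = s/(s+f).
u* = 1.76 / (1.76 + 18.6) = 1.76 / 20.36 = 8.64%.

Steady-state unemployment rate ≈ 8.64%.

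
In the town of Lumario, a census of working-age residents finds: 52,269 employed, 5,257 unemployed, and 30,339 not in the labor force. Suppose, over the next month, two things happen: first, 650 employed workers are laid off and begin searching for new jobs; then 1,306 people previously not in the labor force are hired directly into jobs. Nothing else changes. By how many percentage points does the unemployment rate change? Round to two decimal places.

Initially, labor force = 52,269 + 5,257 = 57,526, so u = 5,257/57,526 = 9.14%.
After the first change, employed falls and unemployed rises by 650; labor force unchanged → E = 51,619, U = 5,907, labor force = 57,526.
After the second change, employed and labor force both rise by 1,306; unemployed unchanged → E = 52,925, U = 5,907, labor force = 58,832.
New unemployment rate = 5,907 / 58,832 = 10.04%.
Change = 10.04% − 9.14% = +0.90 percentage points.

The unemployment rate changes by +0.90 percentage points.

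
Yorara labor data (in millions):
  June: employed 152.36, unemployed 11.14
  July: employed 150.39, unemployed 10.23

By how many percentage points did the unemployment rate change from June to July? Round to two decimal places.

June: labor force = 152.36 + 11.14 = 163.50; u = 11.14/163.50 = 6.81%.
July: labor force = 150.39 + 10.23 = 160.62; u = 10.23/160.62 = 6.37%.
Change = 6.37% − 6.81% = −0.44 pp.

The unemployment rate changed by −0.44 percentage points.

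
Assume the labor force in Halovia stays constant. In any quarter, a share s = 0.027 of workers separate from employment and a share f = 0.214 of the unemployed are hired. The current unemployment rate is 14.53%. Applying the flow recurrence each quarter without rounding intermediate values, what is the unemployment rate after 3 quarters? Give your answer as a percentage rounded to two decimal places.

Unemployment rate after three quarters ≈ 12.66%.

With a fixed labor force, u_{t+1} = u_t + s·(1−u_t) − f·u_t = u_t·(1−s−f) + s.
Here 1−s−f = 0.759 and s = 0.027.
u_1 = 0.145300 × 0.759 + 0.027 = 0.137283.
u_2 = 0.137283 × 0.759 + 0.027 = 0.131198.
u_3 = 0.131198 × 0.759 + 0.027 = 0.126579.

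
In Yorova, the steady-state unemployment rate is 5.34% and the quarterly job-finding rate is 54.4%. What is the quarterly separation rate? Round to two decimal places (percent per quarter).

From u* = s/(s+f): s = u·f/(1−u).
s = 0.0534 × 54.4 / (1 − 0.0534) = 2.9050 / 0.9466 ≈ 3.07% per quarter.

Separation rate ≈ 3.07% per quarter.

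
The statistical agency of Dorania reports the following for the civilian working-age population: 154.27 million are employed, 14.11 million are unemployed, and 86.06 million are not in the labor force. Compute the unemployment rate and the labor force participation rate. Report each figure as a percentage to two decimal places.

Unemployment rate ≈ 8.38%; labor force participation rate ≈ 66.18%.

Labor force = employed + unemployed = 154.27 + 14.11 = 168.38 million.
Working-age population = 168.38 + 86.06 = 254.44 million.
Unemployment rate = 14.11 / 168.38 = 8.38%.
Labor force participation rate = 168.38 / 254.44 = 66.18%.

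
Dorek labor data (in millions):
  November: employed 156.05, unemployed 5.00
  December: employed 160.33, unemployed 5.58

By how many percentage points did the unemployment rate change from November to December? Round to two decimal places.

November: labor force = 156.05 + 5.00 = 161.05; u = 5.00/161.05 = 3.10%.
December: labor force = 160.33 + 5.58 = 165.91; u = 5.58/165.91 = 3.36%.
Change = 3.36% − 3.10% = +0.26 pp.

The unemployment rate changed by +0.26 percentage points.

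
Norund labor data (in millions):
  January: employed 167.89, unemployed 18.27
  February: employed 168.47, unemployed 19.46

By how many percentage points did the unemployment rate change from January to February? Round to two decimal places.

January: labor force = 167.89 + 18.27 = 186.16; u = 18.27/186.16 = 9.81%.
February: labor force = 168.47 + 19.46 = 187.93; u = 19.46/187.93 = 10.35%.
Change = 10.35% − 9.81% = +0.54 pp.

The unemployment rate changed by +0.54 percentage points.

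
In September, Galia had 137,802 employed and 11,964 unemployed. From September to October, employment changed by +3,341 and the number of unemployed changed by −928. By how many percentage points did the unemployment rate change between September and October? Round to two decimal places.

The unemployment rate changed by −0.74 percentage points.

September: labor force = 137,802 + 11,964 = 149,766; u = 11,964/149,766 = 7.99%.
October: labor force = 141,143 + 11,036 = 152,179; u = 11,036/152,179 = 7.25%.
Change = 7.25% − 7.99% = −0.74 pp.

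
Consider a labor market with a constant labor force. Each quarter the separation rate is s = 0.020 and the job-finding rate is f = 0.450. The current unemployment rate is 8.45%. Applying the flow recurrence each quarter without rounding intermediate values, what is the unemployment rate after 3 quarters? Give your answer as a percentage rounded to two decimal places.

Unemployment rate after three quarters ≈ 4.88%.

With a fixed labor force, u_{t+1} = u_t + s·(1−u_t) − f·u_t = u_t·(1−s−f) + s.
Here 1−s−f = 0.530 and s = 0.020.
u_1 = 0.084500 × 0.530 + 0.020 = 0.064785.
u_2 = 0.064785 × 0.530 + 0.020 = 0.054336.
u_3 = 0.054336 × 0.530 + 0.020 = 0.048798.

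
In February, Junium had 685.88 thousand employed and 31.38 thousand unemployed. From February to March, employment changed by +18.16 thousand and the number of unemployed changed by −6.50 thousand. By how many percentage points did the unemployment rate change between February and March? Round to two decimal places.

February: labor force = 685.88 + 31.38 = 717.26; u = 31.38/717.26 = 4.37%.
March: labor force = 704.04 + 24.88 = 728.92; u = 24.88/728.92 = 3.41%.
Change = 3.41% − 4.37% = −0.96 pp.

The unemployment rate changed by −0.96 percentage points.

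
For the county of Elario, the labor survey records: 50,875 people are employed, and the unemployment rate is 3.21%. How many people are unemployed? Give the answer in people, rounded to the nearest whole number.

Let U be the number unemployed. The labor force is E + U, and U/(E+U) = 0.0321.
So U = 0.0321 × 50,875 / (1 − 0.0321) = 1633.09 / 0.9679 ≈ 1,687.

About 1,687 are unemployed.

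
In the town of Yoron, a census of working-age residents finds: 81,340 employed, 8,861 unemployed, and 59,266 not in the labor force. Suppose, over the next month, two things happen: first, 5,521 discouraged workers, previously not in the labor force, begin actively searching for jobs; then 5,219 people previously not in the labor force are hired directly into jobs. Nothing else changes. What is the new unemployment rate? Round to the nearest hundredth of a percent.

New unemployment rate ≈ 14.25%.

Initially, labor force = 81,340 + 8,861 = 90,201, so u = 8,861/90,201 = 9.82%.
After the first change, unemployed and labor force both rise by 5,521 → E = 81,340, U = 14,382, labor force = 95,722.
After the second change, employed and labor force both rise by 5,219; unemployed unchanged → E = 86,559, U = 14,382, labor force = 100,941.
New unemployment rate = 14,382 / 100,941 = 14.25%.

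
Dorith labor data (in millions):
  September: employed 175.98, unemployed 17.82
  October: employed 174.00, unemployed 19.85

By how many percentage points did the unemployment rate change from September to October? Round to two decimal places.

The unemployment rate changed by +1.04 percentage points.

September: labor force = 175.98 + 17.82 = 193.80; u = 17.82/193.80 = 9.20%.
October: labor force = 174.00 + 19.85 = 193.85; u = 19.85/193.85 = 10.24%.
Change = 10.24% − 9.20% = +1.04 pp.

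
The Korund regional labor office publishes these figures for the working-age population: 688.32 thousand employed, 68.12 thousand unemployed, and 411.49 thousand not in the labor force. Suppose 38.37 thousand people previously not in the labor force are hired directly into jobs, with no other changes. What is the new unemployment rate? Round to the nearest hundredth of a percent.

New unemployment rate ≈ 8.57%.

Initially, labor force = 688.32 + 68.12 = 756.44 thousand, so u = 68.12/756.44 = 9.01%.
After the change, employed and labor force both rise by 38.37; unemployed unchanged → E = 726.69, U = 68.12, labor force = 794.81 thousand.
New unemployment rate = 68.12 / 794.81 = 8.57%.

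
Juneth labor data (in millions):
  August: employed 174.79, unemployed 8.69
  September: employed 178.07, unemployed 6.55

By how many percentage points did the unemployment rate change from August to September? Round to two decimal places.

The unemployment rate changed by −1.19 percentage points.

August: labor force = 174.79 + 8.69 = 183.48; u = 8.69/183.48 = 4.74%.
September: labor force = 178.07 + 6.55 = 184.62; u = 6.55/184.62 = 3.55%.
Change = 3.55% − 4.74% = −1.19 pp.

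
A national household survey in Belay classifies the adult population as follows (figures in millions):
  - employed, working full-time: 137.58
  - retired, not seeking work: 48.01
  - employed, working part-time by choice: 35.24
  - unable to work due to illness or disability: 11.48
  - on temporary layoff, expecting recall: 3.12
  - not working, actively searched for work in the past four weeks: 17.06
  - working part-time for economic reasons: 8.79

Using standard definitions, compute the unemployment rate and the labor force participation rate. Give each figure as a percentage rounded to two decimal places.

Employed = 137.58 + 35.24 + 8.79 = 181.61 million (anyone who worked, including part-time for economic reasons, counts as employed).
Unemployed = 3.12 + 17.06 = 20.18 million (jobless and actively searching, or on temporary layoff).
Labor force = 181.61 + 20.18 = 201.79 million.
Not in labor force = 48.01 + 11.48 = 59.49 million (those not working and not actively searching are outside the labor force).
Civilian working-age population = 201.79 + 59.49 = 261.28 million.
Unemployment rate = 20.18 / 201.79 = 10.00%.
Labor force participation rate = 201.79 / 261.28 = 77.23%.

Unemployment rate ≈ 10.00%; labor force participation rate ≈ 77.23%.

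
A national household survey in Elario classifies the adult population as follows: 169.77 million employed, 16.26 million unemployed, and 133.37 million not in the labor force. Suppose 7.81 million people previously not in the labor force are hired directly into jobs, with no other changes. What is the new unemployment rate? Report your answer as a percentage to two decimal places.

New unemployment rate ≈ 8.39%.

Initially, labor force = 169.77 + 16.26 = 186.03 million, so u = 16.26/186.03 = 8.74%.
After the change, employed and labor force both rise by 7.81; unemployed unchanged → E = 177.58, U = 16.26, labor force = 193.84 million.
New unemployment rate = 16.26 / 193.84 = 8.39%.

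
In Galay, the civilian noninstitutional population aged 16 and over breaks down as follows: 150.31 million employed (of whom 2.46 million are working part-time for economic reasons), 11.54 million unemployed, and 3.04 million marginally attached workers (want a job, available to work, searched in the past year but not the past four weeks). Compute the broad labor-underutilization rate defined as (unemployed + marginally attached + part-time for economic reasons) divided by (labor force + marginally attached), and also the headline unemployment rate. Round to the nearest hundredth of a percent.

Labor force = 150.31 + 11.54 = 161.85 million.
Numerator = 11.54 + 3.04 + 2.46 = 17.04 million.
Denominator = 161.85 + 3.04 = 164.89 million.
Broad rate = 17.04 / 164.89 = 10.33%.
Headline unemployment rate = 11.54 / 161.85 = 7.13%.

Broad underutilization rate ≈ 10.33%; headline unemployment rate ≈ 7.13%.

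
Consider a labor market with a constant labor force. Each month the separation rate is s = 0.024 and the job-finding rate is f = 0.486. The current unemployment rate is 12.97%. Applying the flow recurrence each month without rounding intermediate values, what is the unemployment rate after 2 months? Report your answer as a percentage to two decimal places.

With a fixed labor force, u_{t+1} = u_t + s·(1−u_t) − f·u_t = u_t·(1−s−f) + s.
Here 1−s−f = 0.490 and s = 0.024.
u_1 = 0.129700 × 0.490 + 0.024 = 0.087553.
u_2 = 0.087553 × 0.490 + 0.024 = 0.066901.

Unemployment rate after two months ≈ 6.69%.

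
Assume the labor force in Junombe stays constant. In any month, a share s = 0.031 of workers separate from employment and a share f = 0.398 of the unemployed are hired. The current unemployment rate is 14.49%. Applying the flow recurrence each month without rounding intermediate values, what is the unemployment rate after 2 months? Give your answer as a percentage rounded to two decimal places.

With a fixed labor force, u_{t+1} = u_t + s·(1−u_t) − f·u_t = u_t·(1−s−f) + s.
Here 1−s−f = 0.571 and s = 0.031.
u_1 = 0.144900 × 0.571 + 0.031 = 0.113738.
u_2 = 0.113738 × 0.571 + 0.031 = 0.095944.

Unemployment rate after two months ≈ 9.59%.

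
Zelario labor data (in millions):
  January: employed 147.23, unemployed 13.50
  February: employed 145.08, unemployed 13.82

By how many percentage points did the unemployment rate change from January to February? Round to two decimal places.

January: labor force = 147.23 + 13.50 = 160.73; u = 13.50/160.73 = 8.40%.
February: labor force = 145.08 + 13.82 = 158.90; u = 13.82/158.90 = 8.70%.
Change = 8.70% − 8.40% = +0.30 pp.

The unemployment rate changed by +0.30 percentage points.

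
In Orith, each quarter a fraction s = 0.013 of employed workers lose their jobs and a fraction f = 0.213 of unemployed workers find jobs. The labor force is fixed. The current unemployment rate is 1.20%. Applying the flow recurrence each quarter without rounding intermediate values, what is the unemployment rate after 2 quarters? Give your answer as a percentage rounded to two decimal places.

With a fixed labor force, u_{t+1} = u_t + s·(1−u_t) − f·u_t = u_t·(1−s−f) + s.
Here 1−s−f = 0.774 and s = 0.013.
u_1 = 0.012000 × 0.774 + 0.013 = 0.022288.
u_2 = 0.022288 × 0.774 + 0.013 = 0.030251.

Unemployment rate after two quarters ≈ 3.03%.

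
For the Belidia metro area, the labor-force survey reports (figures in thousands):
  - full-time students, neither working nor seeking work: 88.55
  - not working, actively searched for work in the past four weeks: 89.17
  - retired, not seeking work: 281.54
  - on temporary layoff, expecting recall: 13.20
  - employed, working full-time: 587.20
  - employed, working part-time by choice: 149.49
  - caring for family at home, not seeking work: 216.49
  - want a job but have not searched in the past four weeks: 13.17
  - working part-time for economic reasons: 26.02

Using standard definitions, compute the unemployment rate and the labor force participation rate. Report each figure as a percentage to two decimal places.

Unemployment rate ≈ 11.83%; labor force participation rate ≈ 59.06%.

Employed = 587.20 + 149.49 + 26.02 = 762.71 thousand (anyone who worked, including part-time for economic reasons, counts as employed).
Unemployed = 89.17 + 13.20 = 102.37 thousand (jobless and actively searching, or on temporary layoff).
Labor force = 762.71 + 102.37 = 865.08 thousand.
Not in labor force = 88.55 + 281.54 + 216.49 + 13.17 = 599.75 thousand (those not working and not actively searching are outside the labor force — including those who want a job but have given up searching).
Civilian working-age population = 865.08 + 599.75 = 1,464.83 thousand.
Unemployment rate = 102.37 / 865.08 = 11.83%.
Labor force participation rate = 865.08 / 1,464.83 = 59.06%.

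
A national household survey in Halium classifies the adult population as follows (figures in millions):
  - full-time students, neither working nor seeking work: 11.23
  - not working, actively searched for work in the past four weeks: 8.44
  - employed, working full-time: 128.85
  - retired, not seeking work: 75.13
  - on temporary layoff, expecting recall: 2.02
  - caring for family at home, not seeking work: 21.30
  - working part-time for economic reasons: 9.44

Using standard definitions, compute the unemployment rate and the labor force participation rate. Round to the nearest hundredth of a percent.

Employed = 128.85 + 9.44 = 138.29 million (anyone who worked, including part-time for economic reasons, counts as employed).
Unemployed = 8.44 + 2.02 = 10.46 million (jobless and actively searching, or on temporary layoff).
Labor force = 138.29 + 10.46 = 148.75 million.
Not in labor force = 11.23 + 75.13 + 21.30 = 107.66 million (those not working and not actively searching are outside the labor force).
Civilian working-age population = 148.75 + 107.66 = 256.41 million.
Unemployment rate = 10.46 / 148.75 = 7.03%.
Labor force participation rate = 148.75 / 256.41 = 58.01%.

Unemployment rate ≈ 7.03%; labor force participation rate ≈ 58.01%.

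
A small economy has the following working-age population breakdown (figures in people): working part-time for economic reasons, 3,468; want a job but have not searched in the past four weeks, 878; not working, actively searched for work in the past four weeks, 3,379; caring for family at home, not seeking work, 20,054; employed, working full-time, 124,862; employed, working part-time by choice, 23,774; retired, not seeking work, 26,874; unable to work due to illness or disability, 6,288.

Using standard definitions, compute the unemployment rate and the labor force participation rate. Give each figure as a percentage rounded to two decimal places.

Employed = 3,468 + 124,862 + 23,774 = 152,104 (anyone who worked, including part-time for economic reasons, counts as employed).
Unemployed = 3,379.
Labor force = 152,104 + 3,379 = 155,483.
Not in labor force = 878 + 20,054 + 26,874 + 6,288 = 54,094 (those not working and not actively searching are outside the labor force — including those who want a job but have given up searching).
Civilian working-age population = 155,483 + 54,094 = 209,577.
Unemployment rate = 3,379 / 155,483 = 2.17%.
Labor force participation rate = 155,483 / 209,577 = 74.19%.

Unemployment rate ≈ 2.17%; labor force participation rate ≈ 74.19%.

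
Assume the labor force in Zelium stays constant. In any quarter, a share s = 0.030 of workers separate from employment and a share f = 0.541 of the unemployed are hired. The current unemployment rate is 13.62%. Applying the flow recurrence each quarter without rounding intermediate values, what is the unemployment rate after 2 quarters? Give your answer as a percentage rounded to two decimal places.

With a fixed labor force, u_{t+1} = u_t + s·(1−u_t) − f·u_t = u_t·(1−s−f) + s.
Here 1−s−f = 0.429 and s = 0.030.
u_1 = 0.136200 × 0.429 + 0.030 = 0.088430.
u_2 = 0.088430 × 0.429 + 0.030 = 0.067936.

Unemployment rate after two quarters ≈ 6.79%.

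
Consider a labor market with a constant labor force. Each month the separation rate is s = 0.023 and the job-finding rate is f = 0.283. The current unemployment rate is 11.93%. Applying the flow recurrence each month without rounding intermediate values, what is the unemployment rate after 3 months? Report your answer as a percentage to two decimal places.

Unemployment rate after three months ≈ 8.99%.

With a fixed labor force, u_{t+1} = u_t + s·(1−u_t) − f·u_t = u_t·(1−s−f) + s.
Here 1−s−f = 0.694 and s = 0.023.
u_1 = 0.119300 × 0.694 + 0.023 = 0.105794.
u_2 = 0.105794 × 0.694 + 0.023 = 0.096421.
u_3 = 0.096421 × 0.694 + 0.023 = 0.089916.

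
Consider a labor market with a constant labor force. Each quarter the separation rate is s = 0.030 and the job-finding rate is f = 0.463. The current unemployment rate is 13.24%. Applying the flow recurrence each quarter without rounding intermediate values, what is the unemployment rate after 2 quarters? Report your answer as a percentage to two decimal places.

With a fixed labor force, u_{t+1} = u_t + s·(1−u_t) − f·u_t = u_t·(1−s−f) + s.
Here 1−s−f = 0.507 and s = 0.030.
u_1 = 0.132400 × 0.507 + 0.030 = 0.097127.
u_2 = 0.097127 × 0.507 + 0.030 = 0.079243.

Unemployment rate after two quarters ≈ 7.92%.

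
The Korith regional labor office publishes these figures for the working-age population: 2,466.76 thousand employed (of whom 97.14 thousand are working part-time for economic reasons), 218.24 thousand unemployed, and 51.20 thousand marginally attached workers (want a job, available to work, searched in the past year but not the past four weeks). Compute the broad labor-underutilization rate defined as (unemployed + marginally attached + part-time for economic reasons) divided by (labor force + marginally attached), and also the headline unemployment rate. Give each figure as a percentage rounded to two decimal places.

Broad underutilization rate ≈ 13.40%; headline unemployment rate ≈ 8.13%.

Labor force = 2,466.76 + 218.24 = 2,685.00 thousand.
Numerator = 218.24 + 51.20 + 97.14 = 366.58 thousand.
Denominator = 2,685.00 + 51.20 = 2,736.20 thousand.
Broad rate = 366.58 / 2,736.20 = 13.40%.
Headline unemployment rate = 218.24 / 2,685.00 = 8.13%.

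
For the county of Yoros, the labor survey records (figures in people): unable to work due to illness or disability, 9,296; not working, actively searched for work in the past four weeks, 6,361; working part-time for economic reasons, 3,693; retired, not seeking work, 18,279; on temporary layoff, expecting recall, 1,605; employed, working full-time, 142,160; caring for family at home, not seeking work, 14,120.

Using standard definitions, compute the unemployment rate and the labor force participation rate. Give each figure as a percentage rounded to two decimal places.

Unemployment rate ≈ 5.18%; labor force participation rate ≈ 78.67%.

Employed = 3,693 + 142,160 = 145,853 (anyone who worked, including part-time for economic reasons, counts as employed).
Unemployed = 6,361 + 1,605 = 7,966 (jobless and actively searching, or on temporary layoff).
Labor force = 145,853 + 7,966 = 153,819.
Not in labor force = 9,296 + 18,279 + 14,120 = 41,695 (those not working and not actively searching are outside the labor force).
Civilian working-age population = 153,819 + 41,695 = 195,514.
Unemployment rate = 7,966 / 153,819 = 5.18%.
Labor force participation rate = 153,819 / 195,514 = 78.67%.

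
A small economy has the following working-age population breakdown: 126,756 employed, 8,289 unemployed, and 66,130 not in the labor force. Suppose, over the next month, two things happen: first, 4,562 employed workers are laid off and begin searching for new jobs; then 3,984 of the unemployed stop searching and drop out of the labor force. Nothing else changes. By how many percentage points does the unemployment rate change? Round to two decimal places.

The unemployment rate changes by +0.63 percentage points.

Initially, labor force = 126,756 + 8,289 = 135,045, so u = 8,289/135,045 = 6.14%.
After the first change, employed falls and unemployed rises by 4,562; labor force unchanged → E = 122,194, U = 12,851, labor force = 135,045.
After the second change, unemployed and labor force both fall by 3,984 → E = 122,194, U = 8,867, labor force = 131,061.
New unemployment rate = 8,867 / 131,061 = 6.77%.
Change = 6.77% − 6.14% = +0.63 percentage points.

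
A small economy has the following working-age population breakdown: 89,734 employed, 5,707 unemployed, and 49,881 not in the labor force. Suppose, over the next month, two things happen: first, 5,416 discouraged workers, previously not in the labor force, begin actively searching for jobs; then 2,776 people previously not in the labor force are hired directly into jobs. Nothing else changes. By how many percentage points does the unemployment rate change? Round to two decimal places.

Initially, labor force = 89,734 + 5,707 = 95,441, so u = 5,707/95,441 = 5.98%.
After the first change, unemployed and labor force both rise by 5,416 → E = 89,734, U = 11,123, labor force = 100,857.
After the second change, employed and labor force both rise by 2,776; unemployed unchanged → E = 92,510, U = 11,123, labor force = 103,633.
New unemployment rate = 11,123 / 103,633 = 10.73%.
Change = 10.73% − 5.98% = +4.75 percentage points.

The unemployment rate changes by +4.75 percentage points.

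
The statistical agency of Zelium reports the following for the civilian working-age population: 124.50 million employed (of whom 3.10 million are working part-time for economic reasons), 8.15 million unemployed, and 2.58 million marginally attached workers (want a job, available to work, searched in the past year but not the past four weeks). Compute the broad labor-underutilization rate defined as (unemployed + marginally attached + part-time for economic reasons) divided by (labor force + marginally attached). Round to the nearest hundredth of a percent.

Broad underutilization rate ≈ 10.23%.

Labor force = 124.50 + 8.15 = 132.65 million.
Numerator = 8.15 + 2.58 + 3.10 = 13.83 million.
Denominator = 132.65 + 2.58 = 135.23 million.
Broad rate = 13.83 / 135.23 = 10.23%.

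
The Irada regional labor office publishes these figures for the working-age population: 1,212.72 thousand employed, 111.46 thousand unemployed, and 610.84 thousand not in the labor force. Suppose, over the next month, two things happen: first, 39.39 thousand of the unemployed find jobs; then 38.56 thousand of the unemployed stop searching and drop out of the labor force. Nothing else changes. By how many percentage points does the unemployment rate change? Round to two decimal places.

Initially, labor force = 1,212.72 + 111.46 = 1,324.18 thousand, so u = 111.46/1,324.18 = 8.42%.
After the first change, unemployed falls and employed rises by 39.39; labor force unchanged → E = 1,252.11, U = 72.07, labor force = 1,324.18 thousand.
After the second change, unemployed and labor force both fall by 38.56 → E = 1,252.11, U = 33.51, labor force = 1,285.62 thousand.
New unemployment rate = 33.51 / 1,285.62 = 2.61%.
Change = 2.61% − 8.42% = −5.81 percentage points.

The unemployment rate changes by −5.81 percentage points.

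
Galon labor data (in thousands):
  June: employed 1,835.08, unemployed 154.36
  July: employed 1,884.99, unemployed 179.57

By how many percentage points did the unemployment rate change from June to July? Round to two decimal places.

The unemployment rate changed by +0.94 percentage points.

June: labor force = 1,835.08 + 154.36 = 1,989.44; u = 154.36/1,989.44 = 7.76%.
July: labor force = 1,884.99 + 179.57 = 2,064.56; u = 179.57/2,064.56 = 8.70%.
Change = 8.70% − 7.76% = +0.94 pp.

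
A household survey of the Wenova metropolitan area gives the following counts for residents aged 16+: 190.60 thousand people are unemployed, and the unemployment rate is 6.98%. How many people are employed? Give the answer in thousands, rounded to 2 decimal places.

About 2,540.06 thousand are employed.

Labor force = U / u = 190.60 / 0.0698 ≈ 2,730.66 thousand.
Employed = labor force − unemployed = 2,730.66 − 190.60 = 2,540.06 thousand.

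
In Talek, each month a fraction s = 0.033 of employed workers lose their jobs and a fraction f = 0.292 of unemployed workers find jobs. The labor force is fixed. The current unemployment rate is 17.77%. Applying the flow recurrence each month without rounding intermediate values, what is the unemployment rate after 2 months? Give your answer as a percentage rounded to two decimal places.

Unemployment rate after two months ≈ 13.62%.

With a fixed labor force, u_{t+1} = u_t + s·(1−u_t) − f·u_t = u_t·(1−s−f) + s.
Here 1−s−f = 0.675 and s = 0.033.
u_1 = 0.177700 × 0.675 + 0.033 = 0.152948.
u_2 = 0.152948 × 0.675 + 0.033 = 0.136240.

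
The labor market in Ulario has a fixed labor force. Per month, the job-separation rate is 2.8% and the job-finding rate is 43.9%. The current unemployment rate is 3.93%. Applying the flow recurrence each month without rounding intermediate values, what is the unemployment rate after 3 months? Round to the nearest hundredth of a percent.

With a fixed labor force, u_{t+1} = u_t + s·(1−u_t) − f·u_t = u_t·(1−s−f) + s.
Here 1−s−f = 0.533 and s = 0.028.
u_1 = 0.039300 × 0.533 + 0.028 = 0.048947.
u_2 = 0.048947 × 0.533 + 0.028 = 0.054089.
u_3 = 0.054089 × 0.533 + 0.028 = 0.056829.

Unemployment rate after three months ≈ 5.68%.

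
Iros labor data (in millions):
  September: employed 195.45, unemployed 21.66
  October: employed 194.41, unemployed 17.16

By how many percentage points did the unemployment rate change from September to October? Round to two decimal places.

September: labor force = 195.45 + 21.66 = 217.11; u = 21.66/217.11 = 9.98%.
October: labor force = 194.41 + 17.16 = 211.57; u = 17.16/211.57 = 8.11%.
Change = 8.11% − 9.98% = −1.87 pp.

The unemployment rate changed by −1.87 percentage points.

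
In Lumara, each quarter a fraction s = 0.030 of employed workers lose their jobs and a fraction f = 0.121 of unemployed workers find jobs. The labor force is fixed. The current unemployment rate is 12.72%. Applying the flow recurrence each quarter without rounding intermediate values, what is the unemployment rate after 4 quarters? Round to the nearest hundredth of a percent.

With a fixed labor force, u_{t+1} = u_t + s·(1−u_t) − f·u_t = u_t·(1−s−f) + s.
Here 1−s−f = 0.849 and s = 0.030.
u_1 = 0.127200 × 0.849 + 0.030 = 0.137993.
u_2 = 0.137993 × 0.849 + 0.030 = 0.147156.
u_3 = 0.147156 × 0.849 + 0.030 = 0.154935.
u_4 = 0.154935 × 0.849 + 0.030 = 0.161540.

Unemployment rate after four quarters ≈ 16.15%.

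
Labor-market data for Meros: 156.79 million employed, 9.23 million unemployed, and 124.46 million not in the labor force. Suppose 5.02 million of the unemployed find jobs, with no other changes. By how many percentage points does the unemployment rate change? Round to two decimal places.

The unemployment rate changes by −3.02 percentage points.

Initially, labor force = 156.79 + 9.23 = 166.02 million, so u = 9.23/166.02 = 5.56%.
After the change, unemployed falls and employed rises by 5.02; labor force unchanged → E = 161.81, U = 4.21, labor force = 166.02 million.
New unemployment rate = 4.21 / 166.02 = 2.54%.
Change = 2.54% − 5.56% = −3.02 percentage points.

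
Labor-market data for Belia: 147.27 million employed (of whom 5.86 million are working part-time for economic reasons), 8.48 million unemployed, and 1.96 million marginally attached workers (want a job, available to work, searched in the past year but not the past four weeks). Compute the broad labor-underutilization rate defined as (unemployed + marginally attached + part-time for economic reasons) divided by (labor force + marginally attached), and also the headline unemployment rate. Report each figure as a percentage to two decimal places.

Labor force = 147.27 + 8.48 = 155.75 million.
Numerator = 8.48 + 1.96 + 5.86 = 16.30 million.
Denominator = 155.75 + 1.96 = 157.71 million.
Broad rate = 16.30 / 157.71 = 10.34%.
Headline unemployment rate = 8.48 / 155.75 = 5.44%.

Broad underutilization rate ≈ 10.34%; headline unemployment rate ≈ 5.44%.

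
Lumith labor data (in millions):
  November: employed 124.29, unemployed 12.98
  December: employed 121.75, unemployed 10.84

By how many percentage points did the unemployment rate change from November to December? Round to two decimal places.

November: labor force = 124.29 + 12.98 = 137.27; u = 12.98/137.27 = 9.46%.
December: labor force = 121.75 + 10.84 = 132.59; u = 10.84/132.59 = 8.18%.
Change = 8.18% − 9.46% = −1.28 pp.

The unemployment rate changed by −1.28 percentage points.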